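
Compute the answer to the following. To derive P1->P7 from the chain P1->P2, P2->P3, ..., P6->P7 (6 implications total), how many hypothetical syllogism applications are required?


With 6 implications in a chain connecting 7 propositions:
P1->P2, P2->P3, ..., P6->P7
Steps needed = (number of implications) - 1 = 6 - 1 = 5

5


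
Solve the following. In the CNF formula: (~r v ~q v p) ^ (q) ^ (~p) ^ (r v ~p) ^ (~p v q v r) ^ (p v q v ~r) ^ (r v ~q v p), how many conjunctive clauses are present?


A CNF formula is a conjunction of clauses.
Clauses are separated by ^.
Counting the conjuncts: 7 clauses.

7


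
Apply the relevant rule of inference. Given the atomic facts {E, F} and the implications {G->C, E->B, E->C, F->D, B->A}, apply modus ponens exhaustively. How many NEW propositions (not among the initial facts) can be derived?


Initial facts: {E, F}
Apply modus ponens to closure:
  E and E->B  =>  B
  E and E->C  =>  C
  F and F->D  =>  D
  B and B->A  =>  A
Final known: {A, B, C, D, E, F}
New propositions: {A, B, C, D}
Count = 4

4


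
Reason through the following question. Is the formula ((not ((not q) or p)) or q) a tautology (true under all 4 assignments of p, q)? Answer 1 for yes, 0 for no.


Check all 4 assignments:
p=0, q=0: 0
p=0, q=1: 1
p=1, q=0: 0
p=1, q=1: 1
Satisfying count = 2/4.
Tautology iff count = 4: no.

0


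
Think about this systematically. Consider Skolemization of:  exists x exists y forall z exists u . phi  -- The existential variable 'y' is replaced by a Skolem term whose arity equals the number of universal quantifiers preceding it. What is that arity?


Quantifier prefix: exists x exists y forall z exists u
'y' is existentially quantified at position 2.
No universal quantifiers precede it.
Skolem function arity = 0 (a Skolem constant)

0


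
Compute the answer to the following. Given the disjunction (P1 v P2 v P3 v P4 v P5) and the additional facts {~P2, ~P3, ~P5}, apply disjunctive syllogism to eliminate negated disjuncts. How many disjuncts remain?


Original disjuncts (5): P1, P2, P3, P4, P5
Negated (eliminate): ~P2, ~P3, ~P5
Remaining disjuncts: P1, P4
Count = 5 - 3 = 2

2


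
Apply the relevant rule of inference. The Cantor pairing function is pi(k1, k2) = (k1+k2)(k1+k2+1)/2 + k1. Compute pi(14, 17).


k1 + k2 = 31
(k1+k2)(k1+k2+1)/2 = 31 * 32 / 2 = 496
pi = 496 + 14 = 510

510


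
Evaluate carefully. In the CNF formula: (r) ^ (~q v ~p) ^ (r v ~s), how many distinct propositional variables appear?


Identify each variable that appears in the formula.
Variables found: p, q, r, s
Count = 4

4


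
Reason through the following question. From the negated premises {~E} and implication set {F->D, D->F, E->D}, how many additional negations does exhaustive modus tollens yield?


Initial negated facts: {~E}
Apply modus tollens to closure:
  (no implication fires)
Final negated: {~E}
New negations: {(none)}
Count = 0

0


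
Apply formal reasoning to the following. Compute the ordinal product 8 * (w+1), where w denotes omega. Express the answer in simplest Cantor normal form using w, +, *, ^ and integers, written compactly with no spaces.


Compute 8 * (w+1).
Ordinal * is associative and left-distributive over +, but NOT commutative; for finite n>1, n*w = w but w*n stays w*n.
By left-distributivity: 8 * (w+1) = 8*w + 8*1 = w + 8 = w+8.
Result = w+8

w+8


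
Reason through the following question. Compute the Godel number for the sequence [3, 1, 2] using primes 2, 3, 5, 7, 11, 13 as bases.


Encode each element as an exponent of the corresponding prime:
  2^3 = 8
  3^1 = 3
  5^2 = 25
Product = 8 * 3 * 25 = 600

600


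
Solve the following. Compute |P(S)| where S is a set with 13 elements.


The power set of a set with n elements has 2^n elements.
|P(S)| = 2^13 = 8192

8192


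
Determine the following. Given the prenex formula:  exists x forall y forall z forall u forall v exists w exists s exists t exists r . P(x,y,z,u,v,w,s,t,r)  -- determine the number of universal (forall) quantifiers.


Quantifier prefix: exists x forall y forall z forall u forall v exists w exists s exists t exists r
Mark each quantifier type:
  E U U U U E E E E
Universal count = 4, Existential count = 5
Asked for universal (forall) quantifiers: 4

4


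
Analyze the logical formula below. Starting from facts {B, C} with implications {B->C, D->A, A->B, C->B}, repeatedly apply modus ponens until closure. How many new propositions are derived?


Initial facts: {B, C}
Apply modus ponens to closure:
  (no implication fires)
Final known: {B, C}
New propositions: {(none)}
Count = 0

0


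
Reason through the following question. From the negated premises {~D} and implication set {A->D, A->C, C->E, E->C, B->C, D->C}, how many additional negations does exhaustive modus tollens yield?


Initial negated facts: {~D}
Apply modus tollens to closure:
  ~D and A->D  =>  ~A
Final negated: {~A, ~D}
New negations: {~A}
Count = 1

1


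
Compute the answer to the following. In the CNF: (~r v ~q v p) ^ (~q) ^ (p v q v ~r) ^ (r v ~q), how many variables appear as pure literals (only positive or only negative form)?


Check each variable for pure literal status:
p: pure positive
q: mixed (not pure)
r: mixed (not pure)
Pure literal count = 1

1


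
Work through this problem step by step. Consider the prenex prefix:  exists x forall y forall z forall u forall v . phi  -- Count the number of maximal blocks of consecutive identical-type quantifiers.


Quantifier-type sequence: E A A A A  (A=forall, E=exists)
Group into maximal same-type runs:
  Ex1 | Ax4
Number of blocks = 2

2


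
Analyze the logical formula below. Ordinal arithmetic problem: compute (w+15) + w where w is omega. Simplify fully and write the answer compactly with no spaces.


Compute (w+15) + w.
Ordinal + is associative but NOT commutative; for finite n>0, n + w = w but w + n stays w+n.
(w+15) + w = w + (15+w) = w + w = w*2 (the finite tail 15 is absorbed by the right w).
Result = w*2

w*2


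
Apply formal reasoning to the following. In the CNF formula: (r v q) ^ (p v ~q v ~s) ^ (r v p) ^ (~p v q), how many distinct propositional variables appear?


Identify each variable that appears in the formula.
Variables found: p, q, r, s
Count = 4

4


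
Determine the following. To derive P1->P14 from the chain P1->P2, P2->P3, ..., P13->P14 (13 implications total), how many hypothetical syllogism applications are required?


With 13 implications in a chain connecting 14 propositions:
P1->P2, P2->P3, ..., P13->P14
Steps needed = (number of implications) - 1 = 13 - 1 = 12

12


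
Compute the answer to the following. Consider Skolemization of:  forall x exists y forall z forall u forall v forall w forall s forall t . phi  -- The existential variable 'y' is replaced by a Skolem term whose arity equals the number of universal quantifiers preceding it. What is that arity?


Quantifier prefix: forall x exists y forall z forall u forall v forall w forall s forall t
'y' is existentially quantified at position 2.
Universal variables preceding it: x
Skolem function arity = 1

1


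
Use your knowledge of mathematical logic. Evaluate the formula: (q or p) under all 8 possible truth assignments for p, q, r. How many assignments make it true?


Check all 8 assignments:
p=0, q=0, r=0: 0
p=0, q=0, r=1: 0
p=0, q=1, r=0: 1
p=0, q=1, r=1: 1
p=1, q=0, r=0: 1
p=1, q=0, r=1: 1
p=1, q=1, r=0: 1
p=1, q=1, r=1: 1
Count of True = 6

6


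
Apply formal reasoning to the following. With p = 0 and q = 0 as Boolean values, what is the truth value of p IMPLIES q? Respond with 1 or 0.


p = 0, q = 0
Operation: p IMPLIES q
Evaluate: 0 IMPLIES 0 = 1

1


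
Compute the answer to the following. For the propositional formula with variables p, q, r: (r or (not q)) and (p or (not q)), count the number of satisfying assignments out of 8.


Evaluate all 8 assignments for p, q, r:
p=0, q=0, r=0: 1
p=0, q=0, r=1: 1
p=0, q=1, r=0: 0
p=0, q=1, r=1: 0
p=1, q=0, r=0: 1
p=1, q=0, r=1: 1
p=1, q=1, r=0: 0
p=1, q=1, r=1: 1
Satisfying count = 5

5


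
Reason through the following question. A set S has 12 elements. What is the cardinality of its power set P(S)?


The power set of a set with n elements has 2^n elements.
|P(S)| = 2^12 = 4096

4096


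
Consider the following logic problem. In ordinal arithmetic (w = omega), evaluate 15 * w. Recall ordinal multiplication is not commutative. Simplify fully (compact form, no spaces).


Compute 15 * w.
Ordinal * is associative and left-distributive over +, but NOT commutative; for finite n>1, n*w = w but w*n stays w*n.
For finite n>0, n * w = sup{n*k : k<w} = w. So 15 * w = w.
Result = w

w


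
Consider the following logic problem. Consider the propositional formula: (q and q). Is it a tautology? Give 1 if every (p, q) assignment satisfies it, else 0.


Check all 4 assignments:
p=0, q=0: 0
p=0, q=1: 1
p=1, q=0: 0
p=1, q=1: 1
Satisfying count = 2/4.
Tautology iff count = 4: no.

0


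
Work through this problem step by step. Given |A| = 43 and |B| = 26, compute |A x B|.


The Cartesian product A x B contains all ordered pairs (a, b).
|A x B| = |A| * |B| = 43 * 26 = 1118

1118


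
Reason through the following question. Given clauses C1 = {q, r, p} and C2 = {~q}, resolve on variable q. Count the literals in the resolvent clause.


Remove q from C1 and ~q from C2.
C1 remainder: {r, p}
C2 remainder: {}
Union (resolvent): {p, r}
Resolvent has 2 literal(s).

2


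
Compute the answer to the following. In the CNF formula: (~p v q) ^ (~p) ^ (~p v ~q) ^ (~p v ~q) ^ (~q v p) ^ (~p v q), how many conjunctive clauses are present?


A CNF formula is a conjunction of clauses.
Clauses are separated by ^.
Counting the conjuncts: 6 clauses.

6


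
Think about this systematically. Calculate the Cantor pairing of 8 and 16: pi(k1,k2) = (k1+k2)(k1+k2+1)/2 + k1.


k1 + k2 = 24
(k1+k2)(k1+k2+1)/2 = 24 * 25 / 2 = 300
pi = 300 + 8 = 308

308


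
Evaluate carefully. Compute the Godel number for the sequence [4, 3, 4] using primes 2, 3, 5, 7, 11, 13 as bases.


Encode each element as an exponent of the corresponding prime:
  2^4 = 16
  3^3 = 27
  5^4 = 625
Product = 16 * 27 * 625 = 270000

270000


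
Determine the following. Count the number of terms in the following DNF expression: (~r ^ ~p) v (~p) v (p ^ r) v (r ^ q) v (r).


A DNF formula is a disjunction of terms (conjunctions).
Terms are separated by v.
Counting the disjuncts: 5 terms.

5


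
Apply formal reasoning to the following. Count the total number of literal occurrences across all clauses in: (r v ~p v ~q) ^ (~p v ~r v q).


Counting literals in each clause:
Clause 1: 3 literal(s)
Clause 2: 3 literal(s)
Total = 6

6


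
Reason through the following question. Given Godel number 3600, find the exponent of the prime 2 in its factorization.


Factorize 3600 by dividing by 2 repeatedly.
Division steps: 2 divides 3600 exactly 4 time(s).
Exponent of 2 = 4

4


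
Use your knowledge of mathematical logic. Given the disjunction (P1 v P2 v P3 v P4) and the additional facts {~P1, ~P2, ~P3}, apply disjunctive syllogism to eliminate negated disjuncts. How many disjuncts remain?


Original disjuncts (4): P1, P2, P3, P4
Negated (eliminate): ~P1, ~P2, ~P3
Remaining disjuncts: P4
Count = 4 - 3 = 1

1


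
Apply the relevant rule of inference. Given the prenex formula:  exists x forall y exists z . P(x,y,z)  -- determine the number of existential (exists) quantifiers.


Quantifier prefix: exists x forall y exists z
Mark each quantifier type:
  E U E
Universal count = 1, Existential count = 2
Asked for existential (exists) quantifiers: 2

2


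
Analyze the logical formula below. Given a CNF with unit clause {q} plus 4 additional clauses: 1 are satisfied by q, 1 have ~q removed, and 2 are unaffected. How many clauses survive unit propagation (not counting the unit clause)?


Satisfied (removed): 1
Shortened (remain): 1
Unchanged (remain): 2
Remaining = 1 + 2 = 3

3


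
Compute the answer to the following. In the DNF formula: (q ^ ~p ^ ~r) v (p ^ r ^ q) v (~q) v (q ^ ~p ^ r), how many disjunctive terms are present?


A DNF formula is a disjunction of terms (conjunctions).
Terms are separated by v.
Counting the disjuncts: 4 terms.

4


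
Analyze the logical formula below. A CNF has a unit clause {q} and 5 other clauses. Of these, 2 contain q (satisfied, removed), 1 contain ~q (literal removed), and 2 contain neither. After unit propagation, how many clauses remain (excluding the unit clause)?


Satisfied (removed): 2
Shortened (remain): 1
Unchanged (remain): 2
Remaining = 1 + 2 = 3

3


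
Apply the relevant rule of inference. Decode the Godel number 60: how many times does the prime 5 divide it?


Factorize 60 by dividing by 5 repeatedly.
Division steps: 5 divides 60 exactly 1 time(s).
Exponent of 5 = 1

1


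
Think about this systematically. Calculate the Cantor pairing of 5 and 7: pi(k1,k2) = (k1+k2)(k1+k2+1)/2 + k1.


k1 + k2 = 12
(k1+k2)(k1+k2+1)/2 = 12 * 13 / 2 = 78
pi = 78 + 5 = 83

83


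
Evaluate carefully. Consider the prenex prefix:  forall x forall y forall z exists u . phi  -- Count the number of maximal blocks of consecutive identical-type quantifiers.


Quantifier-type sequence: A A A E  (A=forall, E=exists)
Group into maximal same-type runs:
  Ax3 | Ex1
Number of blocks = 2

2


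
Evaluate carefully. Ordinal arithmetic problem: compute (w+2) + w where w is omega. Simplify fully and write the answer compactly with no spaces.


Compute (w+2) + w.
Ordinal + is associative but NOT commutative; for finite n>0, n + w = w but w + n stays w+n.
(w+2) + w = w + (2+w) = w + w = w*2 (the finite tail 2 is absorbed by the right w).
Result = w*2

w*2


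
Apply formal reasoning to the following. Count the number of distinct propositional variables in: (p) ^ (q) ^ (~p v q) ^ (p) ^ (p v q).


Identify each variable that appears in the formula.
Variables found: p, q
Count = 2

2


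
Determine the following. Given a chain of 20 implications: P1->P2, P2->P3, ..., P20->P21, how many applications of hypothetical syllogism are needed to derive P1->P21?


With 20 implications in a chain connecting 21 propositions:
P1->P2, P2->P3, ..., P20->P21
Steps needed = (number of implications) - 1 = 20 - 1 = 19

19


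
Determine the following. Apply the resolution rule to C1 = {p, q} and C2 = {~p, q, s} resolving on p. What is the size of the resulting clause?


Remove p from C1 and ~p from C2.
C1 remainder: {q}
C2 remainder: {q, s}
Union (resolvent): {q, s}
Resolvent has 2 literal(s).

2


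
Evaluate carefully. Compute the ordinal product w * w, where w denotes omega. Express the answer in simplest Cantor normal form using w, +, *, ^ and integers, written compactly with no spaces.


Compute w * w.
Ordinal * is associative and left-distributive over +, but NOT commutative; for finite n>1, n*w = w but w*n stays w*n.
w * w = w^2 by definition.
Result = w^2

w^2


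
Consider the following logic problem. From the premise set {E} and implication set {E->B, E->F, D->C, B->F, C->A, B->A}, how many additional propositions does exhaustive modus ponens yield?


Initial facts: {E}
Apply modus ponens to closure:
  E and E->B  =>  B
  E and E->F  =>  F
  B and B->A  =>  A
Final known: {A, B, E, F}
New propositions: {A, B, F}
Count = 3

3


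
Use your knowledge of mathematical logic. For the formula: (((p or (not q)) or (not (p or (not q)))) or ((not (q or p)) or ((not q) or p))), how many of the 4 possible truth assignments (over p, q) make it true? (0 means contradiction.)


Check all 4 assignments:
p=0, q=0: 1
p=0, q=1: 1
p=1, q=0: 1
p=1, q=1: 1
Count of True = 4

4


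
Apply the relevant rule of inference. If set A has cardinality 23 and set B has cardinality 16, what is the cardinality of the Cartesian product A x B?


The Cartesian product A x B contains all ordered pairs (a, b).
|A x B| = |A| * |B| = 23 * 16 = 368

368


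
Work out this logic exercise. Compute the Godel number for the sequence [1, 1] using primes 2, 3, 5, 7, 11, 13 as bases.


Encode each element as an exponent of the corresponding prime:
  2^1 = 2
  3^1 = 3
Product = 2 * 3 = 6

6


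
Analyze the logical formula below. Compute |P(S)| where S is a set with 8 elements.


The power set of a set with n elements has 2^n elements.
|P(S)| = 2^8 = 256

256


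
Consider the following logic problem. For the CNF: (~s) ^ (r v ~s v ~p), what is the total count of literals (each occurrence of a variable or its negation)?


Counting literals in each clause:
Clause 1: 1 literal(s)
Clause 2: 3 literal(s)
Total = 4

4


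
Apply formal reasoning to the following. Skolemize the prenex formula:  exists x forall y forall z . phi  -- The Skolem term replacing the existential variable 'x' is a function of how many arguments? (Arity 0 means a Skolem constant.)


Quantifier prefix: exists x forall y forall z
'x' is existentially quantified at position 1.
No universal quantifiers precede it.
Skolem function arity = 0 (a Skolem constant)

0


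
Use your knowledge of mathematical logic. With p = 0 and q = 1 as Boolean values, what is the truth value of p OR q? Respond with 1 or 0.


p = 0, q = 1
Operation: p OR q
Evaluate: 0 OR 1 = 1

1


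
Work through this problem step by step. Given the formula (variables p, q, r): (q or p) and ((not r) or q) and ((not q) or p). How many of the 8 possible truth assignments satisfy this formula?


Evaluate all 8 assignments for p, q, r:
p=0, q=0, r=0: 0
p=0, q=0, r=1: 0
p=0, q=1, r=0: 0
p=0, q=1, r=1: 0
p=1, q=0, r=0: 1
p=1, q=0, r=1: 0
p=1, q=1, r=0: 1
p=1, q=1, r=1: 1
Satisfying count = 3

3


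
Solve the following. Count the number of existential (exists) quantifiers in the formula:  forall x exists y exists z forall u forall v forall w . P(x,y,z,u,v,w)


Quantifier prefix: forall x exists y exists z forall u forall v forall w
Mark each quantifier type:
  U E E U U U
Universal count = 4, Existential count = 2
Asked for existential (exists) quantifiers: 2

2


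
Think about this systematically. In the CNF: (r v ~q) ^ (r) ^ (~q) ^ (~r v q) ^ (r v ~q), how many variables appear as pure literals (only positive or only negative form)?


Check each variable for pure literal status:
p: absent (not pure)
q: mixed (not pure)
r: mixed (not pure)
Pure literal count = 0

0


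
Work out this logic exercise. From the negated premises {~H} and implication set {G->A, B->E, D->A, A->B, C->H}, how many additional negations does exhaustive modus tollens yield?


Initial negated facts: {~H}
Apply modus tollens to closure:
  ~H and C->H  =>  ~C
Final negated: {~C, ~H}
New negations: {~C}
Count = 1

1


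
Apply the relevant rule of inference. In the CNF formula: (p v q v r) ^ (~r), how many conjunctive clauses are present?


A CNF formula is a conjunction of clauses.
Clauses are separated by ^.
Counting the conjuncts: 2 clauses.

2


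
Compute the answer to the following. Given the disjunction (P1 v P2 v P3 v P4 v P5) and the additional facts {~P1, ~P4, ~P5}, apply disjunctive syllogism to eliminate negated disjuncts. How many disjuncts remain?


Original disjuncts (5): P1, P2, P3, P4, P5
Negated (eliminate): ~P1, ~P4, ~P5
Remaining disjuncts: P2, P3
Count = 5 - 3 = 2

2


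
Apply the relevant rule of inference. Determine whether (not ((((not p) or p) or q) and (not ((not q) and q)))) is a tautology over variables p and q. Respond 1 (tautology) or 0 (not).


Check all 4 assignments:
p=0, q=0: 0
p=0, q=1: 0
p=1, q=0: 0
p=1, q=1: 0
Satisfying count = 0/4.
Tautology iff count = 4: no.

0


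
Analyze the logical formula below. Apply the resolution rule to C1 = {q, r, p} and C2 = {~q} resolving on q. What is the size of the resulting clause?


Remove q from C1 and ~q from C2.
C1 remainder: {r, p}
C2 remainder: {}
Union (resolvent): {p, r}
Resolvent has 2 literal(s).

2


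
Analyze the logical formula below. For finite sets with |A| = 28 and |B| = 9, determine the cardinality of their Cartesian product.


The Cartesian product A x B contains all ordered pairs (a, b).
|A x B| = |A| * |B| = 28 * 9 = 252

252


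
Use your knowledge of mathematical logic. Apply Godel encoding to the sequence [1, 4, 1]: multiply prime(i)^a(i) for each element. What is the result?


Encode each element as an exponent of the corresponding prime:
  2^1 = 2
  3^4 = 81
  5^1 = 5
Product = 2 * 81 * 5 = 810

810


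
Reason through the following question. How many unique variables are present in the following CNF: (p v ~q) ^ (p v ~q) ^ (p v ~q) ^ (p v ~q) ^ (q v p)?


Identify each variable that appears in the formula.
Variables found: p, q
Count = 2

2


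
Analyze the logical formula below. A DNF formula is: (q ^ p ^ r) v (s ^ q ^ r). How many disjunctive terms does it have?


A DNF formula is a disjunction of terms (conjunctions).
Terms are separated by v.
Counting the disjuncts: 2 terms.

2


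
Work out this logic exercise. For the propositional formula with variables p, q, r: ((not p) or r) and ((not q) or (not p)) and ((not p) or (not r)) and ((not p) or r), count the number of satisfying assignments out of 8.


Evaluate all 8 assignments for p, q, r:
p=0, q=0, r=0: 1
p=0, q=0, r=1: 1
p=0, q=1, r=0: 1
p=0, q=1, r=1: 1
p=1, q=0, r=0: 0
p=1, q=0, r=1: 0
p=1, q=1, r=0: 0
p=1, q=1, r=1: 0
Satisfying count = 4

4


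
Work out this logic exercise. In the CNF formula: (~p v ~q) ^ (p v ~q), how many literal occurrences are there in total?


Counting literals in each clause:
Clause 1: 2 literal(s)
Clause 2: 2 literal(s)
Total = 4

4


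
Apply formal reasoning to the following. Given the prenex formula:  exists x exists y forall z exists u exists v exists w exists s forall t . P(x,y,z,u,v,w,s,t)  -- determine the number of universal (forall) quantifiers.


Quantifier prefix: exists x exists y forall z exists u exists v exists w exists s forall t
Mark each quantifier type:
  E E U E E E E U
Universal count = 2, Existential count = 6
Asked for universal (forall) quantifiers: 2

2


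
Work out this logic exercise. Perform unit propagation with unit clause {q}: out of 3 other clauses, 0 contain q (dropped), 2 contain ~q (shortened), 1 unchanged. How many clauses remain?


Satisfied (removed): 0
Shortened (remain): 2
Unchanged (remain): 1
Remaining = 2 + 1 = 3

3


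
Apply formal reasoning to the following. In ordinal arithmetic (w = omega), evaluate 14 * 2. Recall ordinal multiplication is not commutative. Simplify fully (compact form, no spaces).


Compute 14 * 2.
Ordinal * is associative and left-distributive over +, but NOT commutative; for finite n>1, n*w = w but w*n stays w*n.
Both finite; ordinal * agrees with natural *: 14 * 2 = 28.
Result = 28

28


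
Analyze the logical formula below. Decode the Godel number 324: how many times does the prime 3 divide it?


Factorize 324 by dividing by 3 repeatedly.
Division steps: 3 divides 324 exactly 4 time(s).
Exponent of 3 = 4

4


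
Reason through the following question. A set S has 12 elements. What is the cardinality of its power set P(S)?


The power set of a set with n elements has 2^n elements.
|P(S)| = 2^12 = 4096

4096


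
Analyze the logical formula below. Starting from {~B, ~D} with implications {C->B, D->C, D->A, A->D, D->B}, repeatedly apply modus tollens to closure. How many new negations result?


Initial negated facts: {~B, ~D}
Apply modus tollens to closure:
  ~B and C->B  =>  ~C
  ~D and A->D  =>  ~A
Final negated: {~A, ~B, ~C, ~D}
New negations: {~A, ~C}
Count = 2

2


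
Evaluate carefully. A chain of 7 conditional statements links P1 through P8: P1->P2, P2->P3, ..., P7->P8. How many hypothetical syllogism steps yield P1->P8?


With 7 implications in a chain connecting 8 propositions:
P1->P2, P2->P3, ..., P7->P8
Steps needed = (number of implications) - 1 = 7 - 1 = 6

6


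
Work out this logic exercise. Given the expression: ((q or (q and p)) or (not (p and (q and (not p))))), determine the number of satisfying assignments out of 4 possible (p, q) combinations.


Check all 4 assignments:
p=0, q=0: 1
p=0, q=1: 1
p=1, q=0: 1
p=1, q=1: 1
Count of True = 4

4


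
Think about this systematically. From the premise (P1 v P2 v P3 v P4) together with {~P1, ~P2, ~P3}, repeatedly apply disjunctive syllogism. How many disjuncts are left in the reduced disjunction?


Original disjuncts (4): P1, P2, P3, P4
Negated (eliminate): ~P1, ~P2, ~P3
Remaining disjuncts: P4
Count = 4 - 3 = 1

1


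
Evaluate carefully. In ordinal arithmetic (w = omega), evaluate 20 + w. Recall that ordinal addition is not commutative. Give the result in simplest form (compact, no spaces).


Compute 20 + w.
Ordinal + is associative but NOT commutative; for finite n>0, n + w = w but w + n stays w+n.
Any finite left addend is absorbed by w on the right: 20 + w = w.
Result = w

w


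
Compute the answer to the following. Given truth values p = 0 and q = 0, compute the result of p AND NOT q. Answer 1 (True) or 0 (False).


p = 0, q = 0
Operation: p AND NOT q
Evaluate: 0 AND NOT 0 = 0

0


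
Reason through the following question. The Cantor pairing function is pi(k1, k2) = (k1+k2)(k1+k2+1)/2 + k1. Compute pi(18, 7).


k1 + k2 = 25
(k1+k2)(k1+k2+1)/2 = 25 * 26 / 2 = 325
pi = 325 + 18 = 343

343


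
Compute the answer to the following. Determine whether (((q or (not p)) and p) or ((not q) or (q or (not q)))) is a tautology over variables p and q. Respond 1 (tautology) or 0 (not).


Check all 4 assignments:
p=0, q=0: 1
p=0, q=1: 1
p=1, q=0: 1
p=1, q=1: 1
Satisfying count = 4/4.
Tautology iff count = 4: yes.

1


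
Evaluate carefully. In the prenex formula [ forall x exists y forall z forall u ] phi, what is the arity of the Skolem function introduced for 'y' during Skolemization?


Quantifier prefix: forall x exists y forall z forall u
'y' is existentially quantified at position 2.
Universal variables preceding it: x
Skolem function arity = 1

1


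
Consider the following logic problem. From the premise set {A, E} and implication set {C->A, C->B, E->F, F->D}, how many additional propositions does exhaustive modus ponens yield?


Initial facts: {A, E}
Apply modus ponens to closure:
  E and E->F  =>  F
  F and F->D  =>  D
Final known: {A, D, E, F}
New propositions: {D, F}
Count = 2

2


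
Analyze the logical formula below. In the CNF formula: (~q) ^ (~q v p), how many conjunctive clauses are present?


A CNF formula is a conjunction of clauses.
Clauses are separated by ^.
Counting the conjuncts: 2 clauses.

2


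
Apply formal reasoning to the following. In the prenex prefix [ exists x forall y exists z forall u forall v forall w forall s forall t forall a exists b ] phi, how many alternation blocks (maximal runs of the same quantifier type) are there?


Quantifier-type sequence: E A E A A A A A A E  (A=forall, E=exists)
Group into maximal same-type runs:
  Ex1 | Ax1 | Ex1 | Ax6 | Ex1
Number of blocks = 5

5


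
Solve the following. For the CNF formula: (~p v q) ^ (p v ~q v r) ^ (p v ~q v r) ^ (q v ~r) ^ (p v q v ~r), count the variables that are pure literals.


Check each variable for pure literal status:
p: mixed (not pure)
q: mixed (not pure)
r: mixed (not pure)
Pure literal count = 0

0


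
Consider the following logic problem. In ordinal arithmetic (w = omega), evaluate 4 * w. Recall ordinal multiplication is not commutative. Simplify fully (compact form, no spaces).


Compute 4 * w.
Ordinal * is associative and left-distributive over +, but NOT commutative; for finite n>1, n*w = w but w*n stays w*n.
For finite n>0, n * w = sup{n*k : k<w} = w. So 4 * w = w.
Result = w

w


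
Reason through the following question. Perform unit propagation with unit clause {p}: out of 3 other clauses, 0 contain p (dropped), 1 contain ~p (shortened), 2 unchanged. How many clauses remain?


Satisfied (removed): 0
Shortened (remain): 1
Unchanged (remain): 2
Remaining = 1 + 2 = 3

3


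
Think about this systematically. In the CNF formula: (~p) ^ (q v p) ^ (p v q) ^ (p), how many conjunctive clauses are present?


A CNF formula is a conjunction of clauses.
Clauses are separated by ^.
Counting the conjuncts: 4 clauses.

4


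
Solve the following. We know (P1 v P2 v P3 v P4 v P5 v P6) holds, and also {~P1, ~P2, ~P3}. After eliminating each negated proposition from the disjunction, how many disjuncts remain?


Original disjuncts (6): P1, P2, P3, P4, P5, P6
Negated (eliminate): ~P1, ~P2, ~P3
Remaining disjuncts: P4, P5, P6
Count = 6 - 3 = 3

3


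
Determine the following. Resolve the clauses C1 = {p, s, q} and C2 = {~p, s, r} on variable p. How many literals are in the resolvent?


Remove p from C1 and ~p from C2.
C1 remainder: {s, q}
C2 remainder: {s, r}
Union (resolvent): {q, r, s}
Resolvent has 3 literal(s).

3


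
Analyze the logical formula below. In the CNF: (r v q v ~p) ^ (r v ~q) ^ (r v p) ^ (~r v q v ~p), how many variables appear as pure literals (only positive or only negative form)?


Check each variable for pure literal status:
p: mixed (not pure)
q: mixed (not pure)
r: mixed (not pure)
Pure literal count = 0

0


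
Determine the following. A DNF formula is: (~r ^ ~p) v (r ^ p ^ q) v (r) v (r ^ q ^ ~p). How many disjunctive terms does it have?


A DNF formula is a disjunction of terms (conjunctions).
Terms are separated by v.
Counting the disjuncts: 4 terms.

4


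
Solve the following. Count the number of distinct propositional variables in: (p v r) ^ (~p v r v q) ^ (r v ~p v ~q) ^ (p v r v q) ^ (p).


Identify each variable that appears in the formula.
Variables found: p, q, r
Count = 3

3


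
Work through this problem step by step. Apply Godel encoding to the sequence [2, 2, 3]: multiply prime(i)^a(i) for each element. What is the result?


Encode each element as an exponent of the corresponding prime:
  2^2 = 4
  3^2 = 9
  5^3 = 125
Product = 4 * 9 * 125 = 4500

4500


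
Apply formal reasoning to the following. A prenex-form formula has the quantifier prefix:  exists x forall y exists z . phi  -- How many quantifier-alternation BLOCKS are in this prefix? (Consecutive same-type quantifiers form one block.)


Quantifier-type sequence: E A E  (A=forall, E=exists)
Group into maximal same-type runs:
  Ex1 | Ax1 | Ex1
Number of blocks = 3

3


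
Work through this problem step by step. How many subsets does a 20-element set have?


The power set of a set with n elements has 2^n elements.
|P(S)| = 2^20 = 1048576

1048576


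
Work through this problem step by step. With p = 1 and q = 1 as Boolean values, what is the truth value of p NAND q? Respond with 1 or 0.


p = 1, q = 1
Operation: p NAND q
Evaluate: 1 NAND 1 = 0

0


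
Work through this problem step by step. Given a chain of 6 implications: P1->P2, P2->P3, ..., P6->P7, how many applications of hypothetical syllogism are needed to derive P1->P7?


With 6 implications in a chain connecting 7 propositions:
P1->P2, P2->P3, ..., P6->P7
Steps needed = (number of implications) - 1 = 6 - 1 = 5

5


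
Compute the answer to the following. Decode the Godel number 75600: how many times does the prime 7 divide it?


Factorize 75600 by dividing by 7 repeatedly.
Division steps: 7 divides 75600 exactly 1 time(s).
Exponent of 7 = 1

1


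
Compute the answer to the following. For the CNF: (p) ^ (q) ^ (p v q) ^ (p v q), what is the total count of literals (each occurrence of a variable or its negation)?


Counting literals in each clause:
Clause 1: 1 literal(s)
Clause 2: 1 literal(s)
Clause 3: 2 literal(s)
Clause 4: 2 literal(s)
Total = 6

6


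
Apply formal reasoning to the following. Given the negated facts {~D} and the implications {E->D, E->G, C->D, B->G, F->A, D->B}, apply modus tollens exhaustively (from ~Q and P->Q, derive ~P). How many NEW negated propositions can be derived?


Initial negated facts: {~D}
Apply modus tollens to closure:
  ~D and E->D  =>  ~E
  ~D and C->D  =>  ~C
Final negated: {~C, ~D, ~E}
New negations: {~C, ~E}
Count = 2

2


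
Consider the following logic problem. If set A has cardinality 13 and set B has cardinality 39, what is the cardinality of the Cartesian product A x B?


The Cartesian product A x B contains all ordered pairs (a, b).
|A x B| = |A| * |B| = 13 * 39 = 507

507


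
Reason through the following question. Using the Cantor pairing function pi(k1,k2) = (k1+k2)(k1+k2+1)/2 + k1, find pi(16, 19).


k1 + k2 = 35
(k1+k2)(k1+k2+1)/2 = 35 * 36 / 2 = 630
pi = 630 + 16 = 646

646


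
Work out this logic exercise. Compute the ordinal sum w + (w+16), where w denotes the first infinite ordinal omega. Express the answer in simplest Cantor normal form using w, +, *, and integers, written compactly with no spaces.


Compute w + (w+16).
Ordinal + is associative but NOT commutative; for finite n>0, n + w = w but w + n stays w+n.
w + (w+16) = (w+w) + 16 = w*2+16.
Result = w*2+16

w*2+16


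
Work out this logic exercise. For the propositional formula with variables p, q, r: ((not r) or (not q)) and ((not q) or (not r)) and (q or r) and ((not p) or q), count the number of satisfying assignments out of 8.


Evaluate all 8 assignments for p, q, r:
p=0, q=0, r=0: 0
p=0, q=0, r=1: 1
p=0, q=1, r=0: 1
p=0, q=1, r=1: 0
p=1, q=0, r=0: 0
p=1, q=0, r=1: 0
p=1, q=1, r=0: 1
p=1, q=1, r=1: 0
Satisfying count = 3

3


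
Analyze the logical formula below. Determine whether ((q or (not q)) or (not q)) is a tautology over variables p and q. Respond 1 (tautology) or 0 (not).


Check all 4 assignments:
p=0, q=0: 1
p=0, q=1: 1
p=1, q=0: 1
p=1, q=1: 1
Satisfying count = 4/4.
Tautology iff count = 4: yes.

1


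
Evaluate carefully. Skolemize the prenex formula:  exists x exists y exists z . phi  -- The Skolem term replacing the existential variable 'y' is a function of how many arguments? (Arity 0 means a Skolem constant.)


Quantifier prefix: exists x exists y exists z
'y' is existentially quantified at position 2.
No universal quantifiers precede it.
Skolem function arity = 0 (a Skolem constant)

0


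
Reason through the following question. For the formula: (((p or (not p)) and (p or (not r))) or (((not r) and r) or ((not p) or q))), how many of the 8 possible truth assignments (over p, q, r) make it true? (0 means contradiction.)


Check all 8 assignments:
p=0, q=0, r=0: 1
p=0, q=0, r=1: 1
p=0, q=1, r=0: 1
p=0, q=1, r=1: 1
p=1, q=0, r=0: 1
p=1, q=0, r=1: 1
p=1, q=1, r=0: 1
p=1, q=1, r=1: 1
Count of True = 8

8


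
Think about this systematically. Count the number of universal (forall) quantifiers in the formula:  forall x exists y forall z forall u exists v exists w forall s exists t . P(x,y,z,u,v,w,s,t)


Quantifier prefix: forall x exists y forall z forall u exists v exists w forall s exists t
Mark each quantifier type:
  U E U U E E U E
Universal count = 4, Existential count = 4
Asked for universal (forall) quantifiers: 4

4


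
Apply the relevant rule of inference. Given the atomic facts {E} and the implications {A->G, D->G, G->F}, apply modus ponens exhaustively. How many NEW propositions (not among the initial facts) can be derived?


Initial facts: {E}
Apply modus ponens to closure:
  (no implication fires)
Final known: {E}
New propositions: {(none)}
Count = 0

0


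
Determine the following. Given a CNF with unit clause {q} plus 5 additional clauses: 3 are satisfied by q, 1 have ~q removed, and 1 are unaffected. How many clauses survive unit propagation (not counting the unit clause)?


Satisfied (removed): 3
Shortened (remain): 1
Unchanged (remain): 1
Remaining = 1 + 1 = 2

2


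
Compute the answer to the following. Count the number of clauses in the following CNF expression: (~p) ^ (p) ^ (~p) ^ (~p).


A CNF formula is a conjunction of clauses.
Clauses are separated by ^.
Counting the conjuncts: 4 clauses.

4


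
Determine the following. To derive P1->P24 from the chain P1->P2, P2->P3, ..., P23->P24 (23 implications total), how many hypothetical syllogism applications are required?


With 23 implications in a chain connecting 24 propositions:
P1->P2, P2->P3, ..., P23->P24
Steps needed = (number of implications) - 1 = 23 - 1 = 22

22


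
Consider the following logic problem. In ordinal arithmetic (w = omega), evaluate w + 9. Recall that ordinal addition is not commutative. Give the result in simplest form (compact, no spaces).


Compute w + 9.
Ordinal + is associative but NOT commutative; for finite n>0, n + w = w but w + n stays w+n.
w + 9 is already in normal form (a successor ordinal beyond w).
Result = w+9

w+9


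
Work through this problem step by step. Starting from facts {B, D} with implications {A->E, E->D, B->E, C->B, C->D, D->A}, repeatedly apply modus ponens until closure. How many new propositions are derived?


Initial facts: {B, D}
Apply modus ponens to closure:
  B and B->E  =>  E
  D and D->A  =>  A
Final known: {A, B, D, E}
New propositions: {A, E}
Count = 2

2


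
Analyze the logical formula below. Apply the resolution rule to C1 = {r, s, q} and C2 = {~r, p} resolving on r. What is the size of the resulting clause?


Remove r from C1 and ~r from C2.
C1 remainder: {s, q}
C2 remainder: {p}
Union (resolvent): {p, q, s}
Resolvent has 3 literal(s).

3


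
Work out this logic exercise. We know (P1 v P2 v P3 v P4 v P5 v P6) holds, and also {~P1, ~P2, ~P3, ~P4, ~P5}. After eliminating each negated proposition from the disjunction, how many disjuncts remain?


Original disjuncts (6): P1, P2, P3, P4, P5, P6
Negated (eliminate): ~P1, ~P2, ~P3, ~P4, ~P5
Remaining disjuncts: P6
Count = 6 - 5 = 1

1


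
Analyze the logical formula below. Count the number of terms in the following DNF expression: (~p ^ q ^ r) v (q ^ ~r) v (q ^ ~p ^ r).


A DNF formula is a disjunction of terms (conjunctions).
Terms are separated by v.
Counting the disjuncts: 3 terms.

3


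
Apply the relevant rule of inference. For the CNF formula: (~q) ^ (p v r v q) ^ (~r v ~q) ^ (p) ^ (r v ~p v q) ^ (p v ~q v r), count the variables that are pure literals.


Check each variable for pure literal status:
p: mixed (not pure)
q: mixed (not pure)
r: mixed (not pure)
Pure literal count = 0

0


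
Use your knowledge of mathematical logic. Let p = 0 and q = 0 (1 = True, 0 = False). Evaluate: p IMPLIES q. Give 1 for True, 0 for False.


p = 0, q = 0
Operation: p IMPLIES q
Evaluate: 0 IMPLIES 0 = 1

1


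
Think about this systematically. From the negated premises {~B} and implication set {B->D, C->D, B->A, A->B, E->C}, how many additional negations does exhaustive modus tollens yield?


Initial negated facts: {~B}
Apply modus tollens to closure:
  ~B and A->B  =>  ~A
Final negated: {~A, ~B}
New negations: {~A}
Count = 1

1


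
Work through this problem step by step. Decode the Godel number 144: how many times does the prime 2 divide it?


Factorize 144 by dividing by 2 repeatedly.
Division steps: 2 divides 144 exactly 4 time(s).
Exponent of 2 = 4

4


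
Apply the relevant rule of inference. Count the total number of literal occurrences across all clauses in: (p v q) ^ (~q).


Counting literals in each clause:
Clause 1: 2 literal(s)
Clause 2: 1 literal(s)
Total = 3

3


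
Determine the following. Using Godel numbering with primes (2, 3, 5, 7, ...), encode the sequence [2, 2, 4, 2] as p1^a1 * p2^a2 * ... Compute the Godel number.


Encode each element as an exponent of the corresponding prime:
  2^2 = 4
  3^2 = 9
  5^4 = 625
  7^2 = 49
Product = 4 * 9 * 625 * 49 = 1102500

1102500


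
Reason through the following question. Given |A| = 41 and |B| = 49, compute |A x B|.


The Cartesian product A x B contains all ordered pairs (a, b).
|A x B| = |A| * |B| = 41 * 49 = 2009

2009


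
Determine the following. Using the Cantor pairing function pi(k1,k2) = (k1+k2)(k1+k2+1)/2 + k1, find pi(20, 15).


k1 + k2 = 35
(k1+k2)(k1+k2+1)/2 = 35 * 36 / 2 = 630
pi = 630 + 20 = 650

650
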